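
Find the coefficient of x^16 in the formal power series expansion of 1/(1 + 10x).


Write 1/(1 + c x) = 1/(1 - (-c) x) and apply the geometric-series identity
1/(1 - y) = sum_{k>=0} y^k to get 1/(1 + c x) = sum_{k>=0} (-c)^k x^k.
So the coefficient of x^k is (-c)^k = (-1)^k * c^k.
Here c = 10 and k = 16:
(-10)^16 = 1 * 10000000000000000 = 10000000000000000

10000000000000000


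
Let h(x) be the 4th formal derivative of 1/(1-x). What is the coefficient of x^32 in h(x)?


Differentiating 4 times: d^4/dx^4 [1/(1-x)] = 4!/(1-x)^5.
The expansion 1/(1-x)^5 = sum_{k>=0} C(k+4, 4) x^k, so the coefficient of x^n in 4!/(1-x)^5 is 4! * C(n+4, 4).
For n = 32: 24 * C(36, 4) = 24 * 58905 = 1413720

1413720


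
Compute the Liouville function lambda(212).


The Liouville function is lambda(k) = (-1)^Omega(k), where Omega(k) counts the prime factors of k with multiplicity.
Factoring: 212 = 2 * 2 * 53, so Omega(212) = 3.
lambda(212) = (-1)^3 = -1.

-1


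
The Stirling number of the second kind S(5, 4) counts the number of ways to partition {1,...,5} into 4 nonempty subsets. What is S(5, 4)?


Using the explicit formula S(n,k) = (1/k!) sum_{j=0}^{k} (-1)^(k-j) C(k,j) j^n:
S(5, 4) = 10
Equivalently, S(n,k) is n! times the coefficient of x^n in the EGF (e^x - 1)^k / k!.

10


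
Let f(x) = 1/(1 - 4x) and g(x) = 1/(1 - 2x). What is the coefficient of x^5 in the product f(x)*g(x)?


The coefficient of x^n in f*g is the Cauchy product: sum_{k=0}^{n} a^k * b^(n-k).
With a=4, b=2, n=5:
sum_{k=0}^{5} 4^k * 2^(5-k)
= 2016

2016


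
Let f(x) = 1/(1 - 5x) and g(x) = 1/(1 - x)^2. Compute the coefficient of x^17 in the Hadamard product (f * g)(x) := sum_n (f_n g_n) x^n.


f has coefficients f_k = 5^k. For g = 1/(1 - x)^2 the coefficient is g_k = C(k + 1, 1) = k + 1. The Hadamard coefficient is (f * g)_k = 5^k * (k + 1).
For k = 17: 5^17 * 18 = 762939453125 * 18 = 13732910156250.

13732910156250


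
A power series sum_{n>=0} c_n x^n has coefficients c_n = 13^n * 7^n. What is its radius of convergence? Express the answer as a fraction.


By the root test (Cauchy-Hadamard), the radius is R = 1 / limsup_n |c_n|^(1/n).
Here |c_n|^(1/n) = (13^n * 7^n)^(1/n) = 13 * 7 = 91 for all n.
So R = 1/91 = 1/91.

1/91


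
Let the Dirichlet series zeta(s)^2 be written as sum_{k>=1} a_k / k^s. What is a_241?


The Dirichlet convolution of the constant function 1 with itself gives (1 * 1)(k) = sum_{d | k} 1 = d(k), the number of positive divisors of k.
Since zeta(s) = sum_{k>=1} 1/k^s, we have zeta(s)^2 = sum_{k>=1} d(k)/k^s, so a_k = d(k).
For k = 241: the divisors are 1, 241.
Count = 2.

2


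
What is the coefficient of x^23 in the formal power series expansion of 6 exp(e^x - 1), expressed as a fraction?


exp(e^x - 1) is the exponential generating function for the Bell numbers Bell_k: exp(e^x - 1) = sum_{k>=0} Bell_k x^k / k!.
So the coefficient of x^23 in 6 exp(e^x - 1) is 6 Bell_23 / 23!.
Computing: Bell_23 = 44152005855084346 and 23! = 25852016738884976640000, giving
6 * 44152005855084346/25852016738884976640000 = 22076002927542173/2154334728240414720000.

22076002927542173/2154334728240414720000


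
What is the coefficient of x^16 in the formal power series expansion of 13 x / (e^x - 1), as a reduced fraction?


The exponential generating function for Bernoulli numbers is
x / (e^x - 1) = sum_{k>=0} B_k x^k / k!.
So the coefficient of x^16 in 13 x / (e^x - 1) is 13 B_16 / 16!.
Computing: B_16 = -3617/510, 16! = 20922789888000, giving
13 * -3617/510 / 20922789888000 = -3617/820817141760000.

-3617/820817141760000


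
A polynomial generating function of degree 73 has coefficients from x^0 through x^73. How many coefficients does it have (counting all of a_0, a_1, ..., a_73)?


A polynomial of degree 73 takes the form a_0 + a_1 x + ... + a_73 x^73.
The number of coefficients is 73 + 1 = 74.

74


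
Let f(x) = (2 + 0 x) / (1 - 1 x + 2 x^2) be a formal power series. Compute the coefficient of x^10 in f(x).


Write f(x) = sum_{k>=0} a_k x^k. Multiplying both sides by 1 - 1 x + 2 x^2 gives
(1 - 1 x + 2 x^2) sum_{k>=0} a_k x^k = 2 + 0 x.
Matching coefficients:
 x^0: a_0 = 2
 x^1: a_1 - 1 a_0 = 0  =>  a_1 = 1*2 + 0 = 2
 x^k (k >= 2): a_k = 1 a_{k-1} - 2 a_{k-2}.
Iterating: a_2 = -2, a_3 = -6, a_4 = -2, a_5 = 10, a_6 = 14, a_7 = -6, a_8 = -34, a_9 = -22, a_10 = 46.
So the coefficient of x^10 is 46.

46


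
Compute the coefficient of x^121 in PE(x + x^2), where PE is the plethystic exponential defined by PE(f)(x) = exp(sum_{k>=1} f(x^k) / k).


With f(x) = x + x^2, the exponent is sum_{k>=1} (x^k + x^(2k)) / k = -ln(1 - x) - ln(1 - x^2). Exponentiating:
PE(x + x^2) = 1 / ((1 - x)(1 - x^2)).
This is the generating function for partitions of n into parts of size 1 or 2. The number of 2's can be any j in 0..60, and the rest are 1's, so
[x^121] = floor(121/2) + 1 = 61.

61


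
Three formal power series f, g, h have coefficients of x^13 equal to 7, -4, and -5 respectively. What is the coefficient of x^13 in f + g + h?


Series addition is componentwise:
7 + -4 + -5
= -2

-2


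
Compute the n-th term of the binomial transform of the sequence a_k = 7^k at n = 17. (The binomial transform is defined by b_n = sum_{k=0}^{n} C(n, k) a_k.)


With a_k = 7^k, b_n = sum_{k=0}^{n} C(n, k) 7^k = (1 + 7)^n by the binomial theorem.
For n = 17: (1 + 7)^17 = 8^17 = 2251799813685248.

2251799813685248


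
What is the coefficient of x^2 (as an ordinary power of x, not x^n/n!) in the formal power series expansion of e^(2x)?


The exponential series is e^y = sum_{k>=0} y^k / k!. Substituting y = 2x gives
e^(2x) = sum_{k>=0} 2^k x^k / k!.
So the coefficient of x^n is a^n/n! with a = 2, n = 2:
2^2 / 2! = 4/2 = 2

2


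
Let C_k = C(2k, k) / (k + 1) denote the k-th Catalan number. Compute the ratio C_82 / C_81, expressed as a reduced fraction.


Using C_k = (2k)! / (k! (k+1)!), the ratio C_{k+1}/C_k simplifies to
C_{k+1}/C_k = [(2k+2)! / ((k+1)! (k+2)!)] * [k! (k+1)! / (2k)!]
 = (2k+2)(2k+1) / ((k+1)(k+2)) = 2(2k+1) / (k+2).
For k = 81: 2(2*81 + 1) / (81 + 2) = 326/83 = 326/83.

326/83


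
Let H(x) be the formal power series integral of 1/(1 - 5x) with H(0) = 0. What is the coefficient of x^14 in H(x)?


1/(1 - 5x) = sum_{k>=0} 5^k x^k. Integrating termwise with H(0) = 0:
H(x) = sum_{k>=0} 5^k x^(k+1) / (k+1) = sum_{m>=1} 5^(m-1) x^m / m.
For m = 14: 5^13/14 = 1220703125/14 = 1220703125/14.

1220703125/14


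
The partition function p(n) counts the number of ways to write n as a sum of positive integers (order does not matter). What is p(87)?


Using the generating function prod_{k>=1} 1/(1-x^k), we compute p(87).
By dynamic programming over parts 1 through 87:
p(87) = 38887673

38887673


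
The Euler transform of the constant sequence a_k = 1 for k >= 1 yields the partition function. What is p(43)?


The Euler transform converts the sequence a_k = 1 into the number of integer partitions.
Using the recurrence or dynamic programming:
p(43) = 63261

63261


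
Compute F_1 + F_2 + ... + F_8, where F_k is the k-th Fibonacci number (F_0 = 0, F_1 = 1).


Use the identity sum_{k=0}^{N} F_k = F_{N+2} - 1 (which follows from F_{k+2} - F_{k+1} = F_k). Then
sum_{k=1}^{8} F_k = (F_{10} - 1) - (F_{2} - 1) = F_{10} - F_{2}.
Computing: F_{10} = 55, F_{2} = 1, so
Sum = 55 - 1 = 54.

54


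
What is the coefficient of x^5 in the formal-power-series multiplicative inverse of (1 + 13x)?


The inverse is 1/(1 + 13x). Apply the geometric identity 1/(1 - y) = sum_{k>=0} y^k with y = -13x:
1/(1 + 13x) = sum_{k>=0} (-13)^k x^k.
So the coefficient of x^5 is (-13)^5 = -371293.

-371293


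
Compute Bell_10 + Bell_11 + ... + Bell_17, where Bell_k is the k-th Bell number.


Recall Bell_k counts set partitions of a k-set (with Bell_0 = 1 by convention).
Bell_10 through Bell_17: 115975, 678570, 4213597, 27644437, 190899322, 1382958545, 10480142147, 82864869804
Sum = 115975 + 678570 + 4213597 + 27644437 + 190899322 + 1382958545 + 10480142147 + 82864869804 = 94951522397.

94951522397


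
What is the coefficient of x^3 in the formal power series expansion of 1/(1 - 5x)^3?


The general identity 1/(1 - c x)^r = sum_{k>=0} c^k C(k + r - 1, r - 1) x^k follows by substituting y = c x into 1/(1 - y)^r = sum_{k>=0} C(k + r - 1, r - 1) y^k.
For c = 5, r = 3, k = 3:
5^3 * C(5, 2) = 125 * 10 = 1250.

1250


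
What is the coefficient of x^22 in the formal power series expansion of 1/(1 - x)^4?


The negative binomial / multiset identity is
1/(1 - x)^r = sum_{k>=0} C(k + r - 1, r - 1) x^k.
Here r = 4 and k = 22, so the coefficient is
C(22 + 3, 3) = C(25, 3)
= 2300

2300


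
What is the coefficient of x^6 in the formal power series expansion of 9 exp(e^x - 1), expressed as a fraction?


exp(e^x - 1) is the exponential generating function for the Bell numbers Bell_k: exp(e^x - 1) = sum_{k>=0} Bell_k x^k / k!.
So the coefficient of x^6 in 9 exp(e^x - 1) is 9 Bell_6 / 6!.
Computing: Bell_6 = 203 and 6! = 720, giving
9 * 203/720 = 203/80.

203/80


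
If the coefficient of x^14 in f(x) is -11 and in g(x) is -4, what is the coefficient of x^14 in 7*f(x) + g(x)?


Scalar multiplication scales coefficients: 7 * -11 = -77.
Then add the g coefficient: -77 + -4
= -81

-81


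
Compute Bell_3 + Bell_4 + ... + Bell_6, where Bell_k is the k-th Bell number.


Recall Bell_k counts set partitions of a k-set (with Bell_0 = 1 by convention).
Bell_3 through Bell_6: 5, 15, 52, 203
Sum = 5 + 15 + 52 + 203 = 275.

275


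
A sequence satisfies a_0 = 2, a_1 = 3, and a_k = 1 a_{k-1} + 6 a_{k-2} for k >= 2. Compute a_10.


The characteristic equation is t^2 - 1 t - 6 = 0, with roots r_1 = 3 and r_2 = -2 (so c_1 = r_1 + r_2, c_2 = -r_1 r_2 as required).
One can use the closed form a_n = A r_1^n + B r_2^n, but direct iteration is more reliable:
a_0 = 2, a_1 = 3, a_2 = 15, a_3 = 33, a_4 = 123, a_5 = 321, a_6 = 1059, a_7 = 2985, a_8 = 9339, a_9 = 27249, a_10 = 83283.
So a_10 = 83283.

83283


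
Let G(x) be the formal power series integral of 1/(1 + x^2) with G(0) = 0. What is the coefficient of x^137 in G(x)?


1/(1 + x^2) = sum_{j>=0} (-1)^j x^(2j). Integrating termwise with G(0) = 0:
G(x) = sum_{j>=0} (-1)^j x^(2j+1) / (2j+1) = arctan(x).
Only odd powers are nonzero. For x^137 write 137 = 2*68 + 1, giving
(-1)^68 / 137 = 1/137 = 1/137.

1/137


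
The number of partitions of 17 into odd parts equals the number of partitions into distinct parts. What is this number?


Computing partitions of 17 into odd parts (1, 3, 5, ...):
Using the generating function prod_{k>=0} 1/(1-x^(2k+1)),
the count is 38

38


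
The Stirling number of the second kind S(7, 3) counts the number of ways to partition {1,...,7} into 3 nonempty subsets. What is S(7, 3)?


Using the explicit formula S(n,k) = (1/k!) sum_{j=0}^{k} (-1)^(k-j) C(k,j) j^n:
S(7, 3) = 301
Equivalently, S(n,k) is n! times the coefficient of x^n in the EGF (e^x - 1)^k / k!.

301


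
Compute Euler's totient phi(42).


phi(n) counts integers in [1, n] coprime to n. Using the multiplicative formula phi(n) = n * prod_{p | n} (1 - 1/p):
42 = 2 * 3 * 7, so
phi(42) = 42 * (1 - 1/2) * (1 - 1/3) * (1 - 1/7) = 12.

12


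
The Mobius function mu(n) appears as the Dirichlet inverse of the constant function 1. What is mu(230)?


230 = 2 * 5 * 23 (all distinct primes).
mu(230) = (-1)^3 = -1

-1


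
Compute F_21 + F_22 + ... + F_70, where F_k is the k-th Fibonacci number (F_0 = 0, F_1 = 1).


Use the identity sum_{k=0}^{N} F_k = F_{N+2} - 1 (which follows from F_{k+2} - F_{k+1} = F_k). Then
sum_{k=21}^{70} F_k = (F_{72} - 1) - (F_{22} - 1) = F_{72} - F_{22}.
Computing: F_{72} = 498454011879264, F_{22} = 17711, so
Sum = 498454011879264 - 17711 = 498454011861553.

498454011861553


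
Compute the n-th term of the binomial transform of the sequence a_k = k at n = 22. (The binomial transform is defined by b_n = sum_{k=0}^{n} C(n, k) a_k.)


With a_k = k, b_n = sum_{k=0}^{n} C(n, k) k. Using k * C(n, k) = n * C(n-1, k-1) gives b_n = n * sum_{k>=1} C(n-1, k-1) = n * 2^(n-1).
For n = 22: 22 * 2^21 = 22 * 2097152 = 46137344.

46137344


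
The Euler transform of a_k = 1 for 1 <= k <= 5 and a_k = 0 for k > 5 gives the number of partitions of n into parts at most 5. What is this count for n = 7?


Partitions of 7 into parts at most 5:
Using generating function (1-x)^(-1)(1-x^2)^(-1)...(1-x^5)^(-1),
the coefficient of x^7 = 13

13


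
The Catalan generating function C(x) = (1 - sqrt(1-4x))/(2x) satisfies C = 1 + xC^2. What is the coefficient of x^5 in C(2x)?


Substituting x -> 2x scales the n-th coefficient by 2^n, so [x^5] C(2x) = 2^5 * C_5.
C_5 = C(2*5, 5)/(6) = 252/6 = 42.
So 2^5 * 42 = 32 * 42 = 1344.

1344


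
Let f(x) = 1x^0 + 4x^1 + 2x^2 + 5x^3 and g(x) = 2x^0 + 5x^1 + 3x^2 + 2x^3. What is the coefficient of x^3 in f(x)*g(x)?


Cauchy product at x^3:
1*2 + 4*3 + 2*5 + 5*2
= 34

34


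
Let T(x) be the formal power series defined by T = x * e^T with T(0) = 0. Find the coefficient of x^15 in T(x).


Apply the Lagrange inversion formula: if T = x * phi(T) with phi(t) = e^t, then
[x^n] T = (1/n) [t^(n-1)] phi(t)^n = (1/n) [t^(n-1)] e^(n t) = (1/n) * n^(n-1) / (n-1)! = n^(n-1) / n!.
When c = 1 this is the Cayley count of rooted labeled trees on n vertices, divided by n!.
For n = 15: 15^14 / 15! = 29192926025390625/1307674368000 = 320361328125/14350336.

320361328125/14350336


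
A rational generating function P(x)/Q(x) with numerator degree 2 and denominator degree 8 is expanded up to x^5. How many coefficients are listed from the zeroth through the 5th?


Expanding up to x^5 gives the coefficients for x^0, x^1, ..., x^5.
That is 5 + 1 = 6 coefficients in total.

6


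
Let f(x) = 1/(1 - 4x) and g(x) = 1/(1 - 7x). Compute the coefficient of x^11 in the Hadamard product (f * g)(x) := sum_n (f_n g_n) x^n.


f has coefficients f_k = 4^k and g has coefficients g_k = 7^k, so the Hadamard product has coefficient (f*g)_k = 4^k * 7^k = 28^k.
For k = 11: 28^11 = 8293509467471872.

8293509467471872


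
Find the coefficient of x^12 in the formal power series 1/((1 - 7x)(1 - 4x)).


By partial fractions or Cauchy convolution:
The coefficient equals sum_{k=0}^{12} 7^k * 4^(12-k).
= 32273967181

32273967181


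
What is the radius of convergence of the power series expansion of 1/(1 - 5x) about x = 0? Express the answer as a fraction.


Expanding 1/(1 - 5x) = sum_{k>=0} 5^k x^k, the series converges when |5x| < 1, i.e., |x| < 1/5.
So the radius of convergence is 1/5 = 1/5.

1/5


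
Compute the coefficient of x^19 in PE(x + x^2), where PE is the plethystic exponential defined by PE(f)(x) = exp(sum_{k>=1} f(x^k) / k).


With f(x) = x + x^2, the exponent is sum_{k>=1} (x^k + x^(2k)) / k = -ln(1 - x) - ln(1 - x^2). Exponentiating:
PE(x + x^2) = 1 / ((1 - x)(1 - x^2)).
This is the generating function for partitions of n into parts of size 1 or 2. The number of 2's can be any j in 0..9, and the rest are 1's, so
[x^19] = floor(19/2) + 1 = 10.

10


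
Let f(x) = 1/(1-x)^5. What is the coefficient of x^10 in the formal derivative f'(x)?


Differentiate: d/dx [ 1/(1-x)^r ] = r / (1-x)^(r+1).
Here r = 5, so f'(x) = 5 / (1-x)^6.
The expansion of 1/(1-x)^(r+1) has coefficient of x^n equal to C(n+r, r).
So the coefficient of x^10 in f'(x) is
5 * C(15, 5) = 5 * 3003 = 15015

15015


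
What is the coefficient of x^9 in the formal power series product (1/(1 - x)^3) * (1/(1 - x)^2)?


Combine the factors: (1/(1 - x)^3) * (1/(1 - x)^2) = 1/(1 - x)^5.
Then use 1/(1 - x)^r = sum_{k>=0} C(k + r - 1, r - 1) x^k with r = 5 and k = 9:
C(13, 4) = 715.

715


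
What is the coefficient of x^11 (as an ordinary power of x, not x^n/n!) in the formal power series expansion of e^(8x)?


The exponential series is e^y = sum_{k>=0} y^k / k!. Substituting y = 8x gives
e^(8x) = sum_{k>=0} 8^k x^k / k!.
So the coefficient of x^n is a^n/n! with a = 8, n = 11:
8^11 / 11! = 8589934592/39916800 = 33554432/155925

33554432/155925


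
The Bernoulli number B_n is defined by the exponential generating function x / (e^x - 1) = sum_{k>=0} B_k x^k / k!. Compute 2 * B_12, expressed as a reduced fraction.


Bernoulli numbers can also be computed recursively via B_0 = 1 and sum_{j=0}^{m} C(m+1, j) B_j = 0 for m >= 1. Odd-index Bernoulli numbers vanish for k >= 3.
Computing B_12 = -691/2730, so 2 * B_12 = 2 * -691/2730 = -691/1365.

-691/1365


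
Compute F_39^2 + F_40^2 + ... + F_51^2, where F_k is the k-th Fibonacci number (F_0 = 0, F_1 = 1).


There is a standard identity sum_{k=0}^{N} F_k^2 = F_N * F_{N+1} (proved inductively from the telescoping relation F_k^2 = F_k F_{k+1} - F_{k-1} F_k). Then
sum_{k=39}^{51} F_k^2 = F_51 F_52 - F_38 F_39.
Computing: F_51 = 20365011074, F_52 = 32951280099, F_38 = 39088169, F_39 = 63245986.
Sum = 20365011074 * 32951280099 - 39088169 * 63245986 = 671050711948821476692.

671050711948821476692


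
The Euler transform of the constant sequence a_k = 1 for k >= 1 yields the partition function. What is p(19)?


The Euler transform converts the sequence a_k = 1 into the number of integer partitions.
Using the recurrence or dynamic programming:
p(19) = 490

490


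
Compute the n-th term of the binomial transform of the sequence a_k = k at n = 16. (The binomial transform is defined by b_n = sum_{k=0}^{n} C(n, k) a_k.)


With a_k = k, b_n = sum_{k=0}^{n} C(n, k) k. Using k * C(n, k) = n * C(n-1, k-1) gives b_n = n * sum_{k>=1} C(n-1, k-1) = n * 2^(n-1).
For n = 16: 16 * 2^15 = 16 * 32768 = 524288.

524288


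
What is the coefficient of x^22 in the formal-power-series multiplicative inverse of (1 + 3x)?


The inverse is 1/(1 + 3x). Apply the geometric identity 1/(1 - y) = sum_{k>=0} y^k with y = -3x:
1/(1 + 3x) = sum_{k>=0} (-3)^k x^k.
So the coefficient of x^22 is (-3)^22 = 31381059609.

31381059609


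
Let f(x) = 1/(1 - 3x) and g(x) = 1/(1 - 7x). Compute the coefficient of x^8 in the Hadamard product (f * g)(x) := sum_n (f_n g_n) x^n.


f has coefficients f_k = 3^k and g has coefficients g_k = 7^k, so the Hadamard product has coefficient (f*g)_k = 3^k * 7^k = 21^k.
For k = 8: 21^8 = 37822859361.

37822859361


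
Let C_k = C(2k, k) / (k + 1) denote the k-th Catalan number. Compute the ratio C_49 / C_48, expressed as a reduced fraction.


Using C_k = (2k)! / (k! (k+1)!), the ratio C_{k+1}/C_k simplifies to
C_{k+1}/C_k = [(2k+2)! / ((k+1)! (k+2)!)] * [k! (k+1)! / (2k)!]
 = (2k+2)(2k+1) / ((k+1)(k+2)) = 2(2k+1) / (k+2).
For k = 48: 2(2*48 + 1) / (48 + 2) = 194/50 = 97/25.

97/25


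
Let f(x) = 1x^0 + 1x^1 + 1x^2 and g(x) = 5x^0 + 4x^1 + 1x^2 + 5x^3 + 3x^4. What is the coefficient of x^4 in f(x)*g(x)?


Cauchy product at x^4:
1*3 + 1*5 + 1*1
= 9

9


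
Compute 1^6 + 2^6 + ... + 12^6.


This power sum has a closed form given by Faulhaber's formula
sum_{k=1}^{m} k^p = (1 / (p + 1)) * sum_{j=0}^{p} C(p + 1, j) B_j m^(p + 1 - j),
but for small m direct computation is fastest:
1 + 64 + 729 + 4096 + 15625 + 46656 + 117649 + 262144 + 531441 + 1000000 + 1771561 + 2985984 = 6735950.

6735950


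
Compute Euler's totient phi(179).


phi(n) counts integers in [1, n] coprime to n. Using the multiplicative formula phi(n) = n * prod_{p | n} (1 - 1/p):
179 = 179, so
phi(179) = 179 * (1 - 1/179) = 178.

178


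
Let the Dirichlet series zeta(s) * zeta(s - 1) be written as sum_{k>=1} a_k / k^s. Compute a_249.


Convolution gives a_k = sum_{d | k} d * 1 = sum_{d | k} d = sigma(k), the sum of positive divisors of k.
For k = 249, the divisors are 1, 3, 83, 249, so
sigma(249) = 1 + 3 + 83 + 249 = 336.

336


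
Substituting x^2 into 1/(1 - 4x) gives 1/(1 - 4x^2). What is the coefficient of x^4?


The coefficient of x^(2m) in 1/(1 - 4x^2) is 4^m.
With n = 4 = 2*2, the coefficient is 4^2 = 16.

16


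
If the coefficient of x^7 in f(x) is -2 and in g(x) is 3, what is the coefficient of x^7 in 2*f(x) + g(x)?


Scalar multiplication scales coefficients: 2 * -2 = -4.
Then add the g coefficient: -4 + 3
= -1

-1


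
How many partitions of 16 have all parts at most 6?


Using the generating function (1-x)^(-1)(1-x^2)^(-1)...(1-x^6)^(-1),
the coefficient of x^16 counts these restricted partitions.
Result = 136

136


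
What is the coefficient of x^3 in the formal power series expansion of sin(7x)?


The Maclaurin series is sin(t) = sum_{k>=0} (-1)^k t^(2k+1) / (2k+1)!, so substituting t = 7x, only odd powers of x are nonzero, with coefficient of x^(2k+1) equal to (-1)^k 7^(2k+1) / (2k+1)!.
Write 3 = 2*1 + 1, giving the coefficient (-1)^1 * 7^3 / 3! = -343/6 = -343/6.

-343/6


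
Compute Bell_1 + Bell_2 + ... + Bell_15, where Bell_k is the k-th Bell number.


Recall Bell_k counts set partitions of a k-set (with Bell_0 = 1 by convention).
Bell_1 through Bell_15: 1, 2, 5, 15, 52, 203, 877, 4140, 21147, 115975, 678570, 4213597, 27644437, 190899322, 1382958545
Sum = 1 + 2 + 5 + 15 + 52 + 203 + 877 + 4140 + 21147 + 115975 + 678570 + 4213597 + 27644437 + 190899322 + 1382958545 = 1606536888.

1606536888


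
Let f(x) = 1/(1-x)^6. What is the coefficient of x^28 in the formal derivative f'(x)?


Differentiate: d/dx [ 1/(1-x)^r ] = r / (1-x)^(r+1).
Here r = 6, so f'(x) = 6 / (1-x)^7.
The expansion of 1/(1-x)^(r+1) has coefficient of x^n equal to C(n+r, r).
So the coefficient of x^28 in f'(x) is
6 * C(34, 6) = 6 * 1344904 = 8069424

8069424


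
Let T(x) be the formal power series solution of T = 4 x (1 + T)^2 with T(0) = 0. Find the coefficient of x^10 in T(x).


Apply the Lagrange inversion formula: if T = 4 x * phi(T) with phi(t) = (1 + t)^2, then [x^n] T = 4^n * (1/n) [t^(n-1)] phi(t)^n = 4^n * (1/n) [t^(n-1)] (1 + t)^(2n) = 4^n * (1/n) C(2n, n-1).
Using the identity C(2n, n-1) = C(2n, n) * n / (n+1), the unscaled factor equals C(2n, n) / (n+1) = C_n, the n-th Catalan number.
For n = 10: C_10 = C(20, 10) / 11 = 184756/11 = 16796.
With the 4^10 = 1048576 factor, the coefficient is 1048576 * 16796 = 17611882496.

17611882496


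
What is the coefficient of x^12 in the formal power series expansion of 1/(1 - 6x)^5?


The general identity 1/(1 - c x)^r = sum_{k>=0} c^k C(k + r - 1, r - 1) x^k follows by substituting y = c x into 1/(1 - y)^r = sum_{k>=0} C(k + r - 1, r - 1) y^k.
For c = 6, r = 5, k = 12:
6^12 * C(16, 4) = 2176782336 * 1820 = 3961743851520.

3961743851520


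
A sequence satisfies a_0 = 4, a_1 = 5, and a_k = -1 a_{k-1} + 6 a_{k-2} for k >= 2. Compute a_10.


The characteristic equation is t^2 + 1 t - 6 = 0, with roots r_1 = 2 and r_2 = -3 (so c_1 = r_1 + r_2, c_2 = -r_1 r_2 as required).
One can use the closed form a_n = A r_1^n + B r_2^n, but direct iteration is more reliable:
a_0 = 4, a_1 = 5, a_2 = 19, a_3 = 11, a_4 = 103, a_5 = -37, a_6 = 655, a_7 = -877, a_8 = 4807, a_9 = -10069, a_10 = 38911.
So a_10 = 38911.

38911


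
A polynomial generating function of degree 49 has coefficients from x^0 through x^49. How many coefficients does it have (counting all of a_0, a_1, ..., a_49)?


A polynomial of degree 49 takes the form a_0 + a_1 x + ... + a_49 x^49.
The number of coefficients is 49 + 1 = 50.

50


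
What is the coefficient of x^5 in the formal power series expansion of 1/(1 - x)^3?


The negative binomial / multiset identity is
1/(1 - x)^r = sum_{k>=0} C(k + r - 1, r - 1) x^k.
Here r = 3 and k = 5, so the coefficient is
C(5 + 2, 2) = C(7, 2)
= 21

21


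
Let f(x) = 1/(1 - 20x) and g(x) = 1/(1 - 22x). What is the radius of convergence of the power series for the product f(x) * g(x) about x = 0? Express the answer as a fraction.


The radius of 1/(1 - 20x) is 1/20 (nearest singularity at x = 1/20), and the radius of 1/(1 - 22x) is 1/22.
The product f(x)*g(x) = 1/((1 - 20x)(1 - 22x)) has singularities at both 1/20 and 1/22, so its radius of convergence is the distance to the nearest one:
min(1/20, 1/22) = 1/22.

1/22


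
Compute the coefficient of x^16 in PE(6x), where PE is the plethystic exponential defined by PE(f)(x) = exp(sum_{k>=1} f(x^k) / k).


With f(x) = 6x, the exponent is sum_{k>=1} 6 x^k / k = 6 * (-ln(1 - x)). Exponentiating:
PE(6x) = exp(-6 ln(1 - x)) = 1/(1 - x)^6.
By the negative binomial expansion, [x^n] 1/(1 - x)^6 = C(n + 5, 5).
For n = 16: C(21, 5) = 20349.

20349


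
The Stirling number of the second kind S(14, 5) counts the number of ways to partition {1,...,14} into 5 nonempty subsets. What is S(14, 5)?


Using the explicit formula S(n,k) = (1/k!) sum_{j=0}^{k} (-1)^(k-j) C(k,j) j^n:
S(14, 5) = 40075035
Equivalently, S(n,k) is n! times the coefficient of x^n in the EGF (e^x - 1)^k / k!.

40075035


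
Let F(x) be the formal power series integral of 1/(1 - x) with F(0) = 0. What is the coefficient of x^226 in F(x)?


1/(1 - x) = sum_{k>=0} x^k. Integrating termwise and using F(0) = 0 gives
F(x) = sum_{k>=0} x^(k+1) / (k+1) = sum_{m>=1} x^m / m = -ln(1 - x).
So the coefficient of x^226 is 1/226 = 1/226.

1/226


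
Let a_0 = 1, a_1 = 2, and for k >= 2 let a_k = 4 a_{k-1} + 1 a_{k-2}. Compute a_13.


Iterating the recurrence forward:
a_0 = 1
a_1 = 2
a_2 = 4*2 + 1*1 = 9
a_3 = 4*9 + 1*2 = 38
a_4 = 4*38 + 1*9 = 161
a_5 = 4*161 + 1*38 = 682
a_6 = 4*682 + 1*161 = 2889
a_7 = 4*2889 + 1*682 = 12238
a_8 = 4*12238 + 1*2889 = 51841
a_9 = 4*51841 + 1*12238 = 219602
a_10 = 4*219602 + 1*51841 = 930249
a_11 = 4*930249 + 1*219602 = 3940598
a_12 = 4*3940598 + 1*930249 = 16692641
a_13 = 4*16692641 + 1*3940598 = 70711162
So a_13 = 70711162.

70711162


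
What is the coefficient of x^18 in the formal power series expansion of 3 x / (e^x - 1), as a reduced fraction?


The exponential generating function for Bernoulli numbers is
x / (e^x - 1) = sum_{k>=0} B_k x^k / k!.
So the coefficient of x^18 in 3 x / (e^x - 1) is 3 B_18 / 18!.
Computing: B_18 = 43867/798, 18! = 6402373705728000, giving
3 * 43867/798 / 6402373705728000 = 43867/1703031405723648000.

43867/1703031405723648000


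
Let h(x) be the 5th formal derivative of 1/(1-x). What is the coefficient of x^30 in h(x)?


Differentiating 5 times: d^5/dx^5 [1/(1-x)] = 5!/(1-x)^6.
The expansion 1/(1-x)^6 = sum_{k>=0} C(k+5, 5) x^k, so the coefficient of x^n in 5!/(1-x)^6 is 5! * C(n+5, 5).
For n = 30: 120 * C(35, 5) = 120 * 324632 = 38955840

38955840


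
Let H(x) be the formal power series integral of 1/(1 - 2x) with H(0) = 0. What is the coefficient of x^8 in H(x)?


1/(1 - 2x) = sum_{k>=0} 2^k x^k. Integrating termwise with H(0) = 0:
H(x) = sum_{k>=0} 2^k x^(k+1) / (k+1) = sum_{m>=1} 2^(m-1) x^m / m.
For m = 8: 2^7/8 = 128/8 = 16.

16


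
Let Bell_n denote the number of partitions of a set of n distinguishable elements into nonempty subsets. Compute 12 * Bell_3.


Bell_3 can be computed from the Bell triangle or from Dobinski's identity Bell_n = (1/e) * sum_{k>=0} k^n / k!.
Computing Bell_3 = 5.
Then 12 * 5 = 60.

60


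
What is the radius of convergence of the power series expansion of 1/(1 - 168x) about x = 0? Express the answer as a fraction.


Expanding 1/(1 - 168x) = sum_{k>=0} 168^k x^k, the series converges when |168x| < 1, i.e., |x| < 1/168.
So the radius of convergence is 1/168 = 1/168.

1/168


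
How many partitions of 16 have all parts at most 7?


Using the generating function (1-x)^(-1)(1-x^2)^(-1)...(1-x^7)^(-1),
the coefficient of x^16 counts these restricted partitions.
Result = 164

164


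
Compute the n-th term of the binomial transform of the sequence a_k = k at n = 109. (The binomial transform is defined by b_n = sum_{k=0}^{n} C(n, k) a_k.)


With a_k = k, b_n = sum_{k=0}^{n} C(n, k) k. Using k * C(n, k) = n * C(n-1, k-1) gives b_n = n * sum_{k>=1} C(n-1, k-1) = n * 2^(n-1).
For n = 109: 109 * 2^108 = 109 * 324518553658426726783156020576256 = 35372522348768513219364006242811904.

35372522348768513219364006242811904


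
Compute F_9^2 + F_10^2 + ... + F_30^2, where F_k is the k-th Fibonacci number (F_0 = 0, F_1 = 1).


There is a standard identity sum_{k=0}^{N} F_k^2 = F_N * F_{N+1} (proved inductively from the telescoping relation F_k^2 = F_k F_{k+1} - F_{k-1} F_k). Then
sum_{k=9}^{30} F_k^2 = F_30 F_31 - F_8 F_9.
Computing: F_30 = 832040, F_31 = 1346269, F_8 = 21, F_9 = 34.
Sum = 832040 * 1346269 - 21 * 34 = 1120149658046.

1120149658046


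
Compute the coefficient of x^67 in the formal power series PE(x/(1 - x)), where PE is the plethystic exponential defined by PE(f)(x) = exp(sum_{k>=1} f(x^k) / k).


For f(x) = x/(1 - x) we have
sum_{k>=1} f(x^k) / k = sum_{k>=1} (1/k) * x^k / (1 - x^k) = sum_{k, m >= 1} x^(k m) / k,
which after exponentiating simplifies to
PE(x/(1 - x)) = prod_{k>=1} 1 / (1 - x^k).
This is the generating function for the partition function p(n), so the coefficient of x^67 is p(67).
Computing p(67) by dynamic programming over parts 1, 2, ..., 67: p(67) = 2679689.

2679689


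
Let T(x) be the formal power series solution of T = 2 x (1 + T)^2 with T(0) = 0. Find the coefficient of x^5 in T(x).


Apply the Lagrange inversion formula: if T = 2 x * phi(T) with phi(t) = (1 + t)^2, then [x^n] T = 2^n * (1/n) [t^(n-1)] phi(t)^n = 2^n * (1/n) [t^(n-1)] (1 + t)^(2n) = 2^n * (1/n) C(2n, n-1).
Using the identity C(2n, n-1) = C(2n, n) * n / (n+1), the unscaled factor equals C(2n, n) / (n+1) = C_n, the n-th Catalan number.
For n = 5: C_5 = C(10, 5) / 6 = 252/6 = 42.
With the 2^5 = 32 factor, the coefficient is 32 * 42 = 1344.

1344


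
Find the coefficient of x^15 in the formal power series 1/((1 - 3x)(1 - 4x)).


By partial fractions or Cauchy convolution:
The coefficient equals sum_{k=0}^{15} 3^k * 4^(15-k).
= 4251920575

4251920575


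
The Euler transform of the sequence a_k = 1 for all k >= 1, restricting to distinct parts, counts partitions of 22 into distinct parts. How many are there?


Partitions of 22 into distinct parts can be computed via generating function.
Product (1+x)(1+x^2)(1+x^3)...
The coefficient of x^22 = 89

89


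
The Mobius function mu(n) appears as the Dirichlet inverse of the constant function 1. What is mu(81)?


81 has a squared prime factor, so mu(81) = 0.
Factorization reveals a repeated prime.

0


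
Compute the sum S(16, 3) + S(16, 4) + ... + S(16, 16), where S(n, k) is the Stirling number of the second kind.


By definition, S(n, k) counts partitions of an n-set into exactly k nonempty blocks.
Computing row n = 16 for k = 3..16:
S(16, k): 7141686, 171798901, 1096190550, 2734926558, 3281882604, 2141764053, 820784250, 193754990, 28936908, 2757118, 165620, 6020, 120, 1
Sum = 10480109379.

10480109379


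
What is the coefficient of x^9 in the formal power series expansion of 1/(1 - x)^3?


The negative binomial / multiset identity is
1/(1 - x)^r = sum_{k>=0} C(k + r - 1, r - 1) x^k.
Here r = 3 and k = 9, so the coefficient is
C(9 + 2, 2) = C(11, 2)
= 55

55


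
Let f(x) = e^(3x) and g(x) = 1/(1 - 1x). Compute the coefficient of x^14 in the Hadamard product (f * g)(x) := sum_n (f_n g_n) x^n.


Expanding: f_k = 3^k/k! (from e^(3x)) and g_k = 1^k (from 1/(1 - 1x)). So the Hadamard coefficient (f * g)_k = 3^k 1^k / k! = (3)^k / k!.
For k = 14: 3^14/14! = 4782969/87178291200 = 19683/358758400.

19683/358758400


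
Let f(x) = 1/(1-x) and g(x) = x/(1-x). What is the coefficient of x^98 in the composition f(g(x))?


First simplify the composition: f(g(x)) = 1/(1 - x/(1-x)) = (1-x)/((1-x) - x) = (1-x)/(1-2x).
Now extract the coefficient. Write (1-x)/(1-2x) = 1/(1-2x) - x/(1-2x).
The coefficient of x^n in 1/(1-2x) is 2^n, and in x/(1-2x) is 2^(n-1) (for n >= 1).
So the coefficient of x^98 is 2^98 - 2^97 = 316912650057057350374175801344 - 158456325028528675187087900672 = 158456325028528675187087900672.

158456325028528675187087900672


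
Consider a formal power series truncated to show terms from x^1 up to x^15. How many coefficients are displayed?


From x^1 to x^15 inclusive, the count is 15 - 1 + 1 = 15.

15


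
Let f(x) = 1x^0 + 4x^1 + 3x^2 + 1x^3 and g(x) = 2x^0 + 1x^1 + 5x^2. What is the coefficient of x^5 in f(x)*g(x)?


Cauchy product at x^5:
1*5
= 5

5


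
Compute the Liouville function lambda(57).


The Liouville function is lambda(k) = (-1)^Omega(k), where Omega(k) counts the prime factors of k with multiplicity.
Factoring: 57 = 3 * 19, so Omega(57) = 2.
lambda(57) = (-1)^2 = 1.

1


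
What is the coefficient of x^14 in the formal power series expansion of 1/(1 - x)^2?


The expansion 1/(1 - x)^r = sum_{k>=0} C(k + r - 1, r - 1) x^k follows from the multiset / negative-binomial theorem (or from repeated differentiation of the geometric series).
For r = 2 and k = 14:
C(15, 1) = 1307674368000 / (1 * 87178291200) = 15.

15


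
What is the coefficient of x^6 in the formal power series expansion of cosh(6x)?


The Maclaurin series is cosh(t) = sum_{m>=0} t^(2m) / (2m)!, so substituting t = 6x, only even powers of x are nonzero, with coefficient of x^(2m) equal to 6^(2m) / (2m)!.
For x^6 the coefficient is 6^6/6! = 46656/720 = 324/5.

324/5


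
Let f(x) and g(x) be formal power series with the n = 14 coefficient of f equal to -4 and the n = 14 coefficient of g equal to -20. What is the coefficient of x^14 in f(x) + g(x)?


Addition of formal power series is termwise.
The coefficient of x^14 in f + g = -4 + -20
= -24

-24


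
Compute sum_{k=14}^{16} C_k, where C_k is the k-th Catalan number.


C_14 through C_16: 2674440, 9694845, 35357670
Sum = 2674440 + 9694845 + 35357670
= 47726955

47726955


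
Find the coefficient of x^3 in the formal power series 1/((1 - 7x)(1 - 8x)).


By partial fractions or Cauchy convolution:
The coefficient equals sum_{k=0}^{3} 7^k * 8^(3-k).
= 1695

1695


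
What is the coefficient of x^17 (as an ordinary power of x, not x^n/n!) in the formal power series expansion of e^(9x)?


The exponential series is e^y = sum_{k>=0} y^k / k!. Substituting y = 9x gives
e^(9x) = sum_{k>=0} 9^k x^k / k!.
So the coefficient of x^n is a^n/n! with a = 9, n = 17:
9^17 / 17! = 16677181699666569/355687428096000 = 22876792454961/487911424000

22876792454961/487911424000


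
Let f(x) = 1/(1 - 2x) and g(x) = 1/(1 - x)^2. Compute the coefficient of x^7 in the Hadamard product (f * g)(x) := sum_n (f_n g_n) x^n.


f has coefficients f_k = 2^k. For g = 1/(1 - x)^2 the coefficient is g_k = C(k + 1, 1) = k + 1. The Hadamard coefficient is (f * g)_k = 2^k * (k + 1).
For k = 7: 2^7 * 8 = 128 * 8 = 1024.

1024


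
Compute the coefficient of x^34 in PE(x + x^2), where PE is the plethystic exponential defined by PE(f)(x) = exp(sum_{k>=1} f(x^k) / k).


With f(x) = x + x^2, the exponent is sum_{k>=1} (x^k + x^(2k)) / k = -ln(1 - x) - ln(1 - x^2). Exponentiating:
PE(x + x^2) = 1 / ((1 - x)(1 - x^2)).
This is the generating function for partitions of n into parts of size 1 or 2. The number of 2's can be any j in 0..17, and the rest are 1's, so
[x^34] = floor(34/2) + 1 = 18.

18


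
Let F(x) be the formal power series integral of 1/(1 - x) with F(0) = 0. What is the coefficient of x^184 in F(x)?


1/(1 - x) = sum_{k>=0} x^k. Integrating termwise and using F(0) = 0 gives
F(x) = sum_{k>=0} x^(k+1) / (k+1) = sum_{m>=1} x^m / m = -ln(1 - x).
So the coefficient of x^184 is 1/184 = 1/184.

1/184


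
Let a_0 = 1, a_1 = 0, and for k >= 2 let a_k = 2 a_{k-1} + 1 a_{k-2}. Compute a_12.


Iterating the recurrence forward:
a_0 = 1
a_1 = 0
a_2 = 2*0 + 1*1 = 1
a_3 = 2*1 + 1*0 = 2
a_4 = 2*2 + 1*1 = 5
a_5 = 2*5 + 1*2 = 12
a_6 = 2*12 + 1*5 = 29
a_7 = 2*29 + 1*12 = 70
a_8 = 2*70 + 1*29 = 169
a_9 = 2*169 + 1*70 = 408
a_10 = 2*408 + 1*169 = 985
a_11 = 2*985 + 1*408 = 2378
a_12 = 2*2378 + 1*985 = 5741
So a_12 = 5741.

5741


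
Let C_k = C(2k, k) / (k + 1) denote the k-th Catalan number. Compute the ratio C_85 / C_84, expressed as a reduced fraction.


Using C_k = (2k)! / (k! (k+1)!), the ratio C_{k+1}/C_k simplifies to
C_{k+1}/C_k = [(2k+2)! / ((k+1)! (k+2)!)] * [k! (k+1)! / (2k)!]
 = (2k+2)(2k+1) / ((k+1)(k+2)) = 2(2k+1) / (k+2).
For k = 84: 2(2*84 + 1) / (84 + 2) = 338/86 = 169/43.

169/43


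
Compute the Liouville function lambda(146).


The Liouville function is lambda(k) = (-1)^Omega(k), where Omega(k) counts the prime factors of k with multiplicity.
Factoring: 146 = 2 * 73, so Omega(146) = 2.
lambda(146) = (-1)^2 = 1.

1


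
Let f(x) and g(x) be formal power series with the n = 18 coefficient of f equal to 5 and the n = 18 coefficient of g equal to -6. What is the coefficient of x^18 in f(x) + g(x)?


Addition of formal power series is termwise.
The coefficient of x^18 in f + g = 5 + -6
= -1

-1


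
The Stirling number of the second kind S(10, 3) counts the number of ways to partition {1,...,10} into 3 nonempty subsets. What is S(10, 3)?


Using the explicit formula S(n,k) = (1/k!) sum_{j=0}^{k} (-1)^(k-j) C(k,j) j^n:
S(10, 3) = 9330
Equivalently, S(n,k) is n! times the coefficient of x^n in the EGF (e^x - 1)^k / k!.

9330


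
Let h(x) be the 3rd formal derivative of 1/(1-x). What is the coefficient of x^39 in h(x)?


Differentiating 3 times: d^3/dx^3 [1/(1-x)] = 3!/(1-x)^4.
The expansion 1/(1-x)^4 = sum_{k>=0} C(k+3, 3) x^k, so the coefficient of x^n in 3!/(1-x)^4 is 3! * C(n+3, 3).
For n = 39: 6 * C(42, 3) = 6 * 11480 = 68880

68880


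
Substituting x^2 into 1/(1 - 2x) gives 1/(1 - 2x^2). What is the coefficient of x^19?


Since 1/(1 - 2x^2) only has even powers of x,
the coefficient of x^19 (odd) is 0.

0


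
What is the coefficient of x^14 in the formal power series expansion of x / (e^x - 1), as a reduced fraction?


The exponential generating function for Bernoulli numbers is
x / (e^x - 1) = sum_{k>=0} B_k x^k / k!.
So the coefficient of x^14 in x / (e^x - 1) is B_14 / 14!.
Computing: B_14 = 7/6, 14! = 87178291200, giving
7/6 / 87178291200 = 1/74724249600.

1/74724249600


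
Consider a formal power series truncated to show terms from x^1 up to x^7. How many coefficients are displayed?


From x^1 to x^7 inclusive, the count is 7 - 1 + 1 = 7.

7


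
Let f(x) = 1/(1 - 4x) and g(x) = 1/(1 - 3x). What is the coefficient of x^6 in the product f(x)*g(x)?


The coefficient of x^n in f*g is the Cauchy product: sum_{k=0}^{n} a^k * b^(n-k).
With a=4, b=3, n=6:
sum_{k=0}^{6} 4^k * 3^(6-k)
= 14197

14197


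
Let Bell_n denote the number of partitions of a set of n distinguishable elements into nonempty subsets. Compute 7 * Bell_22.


Bell_22 can be computed from the Bell triangle or from Dobinski's identity Bell_n = (1/e) * sum_{k>=0} k^n / k!.
Computing Bell_22 = 4506715738447323.
Then 7 * 4506715738447323 = 31547010169131261.

31547010169131261


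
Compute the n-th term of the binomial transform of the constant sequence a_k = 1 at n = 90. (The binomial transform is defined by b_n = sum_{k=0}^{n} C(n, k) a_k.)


With a_k = 1 for all k, b_n = sum_{k=0}^{n} C(n, k) = 2^n by the binomial theorem.
For n = 90: 2^90 = 1237940039285380274899124224.

1237940039285380274899124224


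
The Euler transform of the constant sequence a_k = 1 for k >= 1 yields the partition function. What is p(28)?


The Euler transform converts the sequence a_k = 1 into the number of integer partitions.
Using the recurrence or dynamic programming:
p(28) = 3718

3718


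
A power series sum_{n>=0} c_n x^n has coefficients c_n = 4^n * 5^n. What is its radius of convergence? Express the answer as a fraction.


By the root test (Cauchy-Hadamard), the radius is R = 1 / limsup_n |c_n|^(1/n).
Here |c_n|^(1/n) = (4^n * 5^n)^(1/n) = 4 * 5 = 20 for all n.
So R = 1/20 = 1/20.

1/20


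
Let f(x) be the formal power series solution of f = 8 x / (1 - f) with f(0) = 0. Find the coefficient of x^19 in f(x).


Apply Lagrange inversion: f = 8 x * phi(f) with phi(t) = 1/(1 - t), so
[x^n] f = 8^n * (1/n) [t^(n-1)] phi(t)^n = 8^n * (1/n) [t^(n-1)] (1 - t)^(-n) = 8^n * (1/n) C(2n - 2, n - 1) = 8^n * C_{n-1}.
For n = 19: C_18 = C(36, 18) / 19 = 9075135300/19 = 477638700.
With the 8^19 = 144115188075855872 factor, the coefficient is 144115188075855872 * 477638700 = 68834991082807300089446400.

68834991082807300089446400


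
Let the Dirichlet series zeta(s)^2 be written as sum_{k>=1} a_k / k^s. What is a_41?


The Dirichlet convolution of the constant function 1 with itself gives (1 * 1)(k) = sum_{d | k} 1 = d(k), the number of positive divisors of k.
Since zeta(s) = sum_{k>=1} 1/k^s, we have zeta(s)^2 = sum_{k>=1} d(k)/k^s, so a_k = d(k).
For k = 41: the divisors are 1, 41.
Count = 2.

2
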